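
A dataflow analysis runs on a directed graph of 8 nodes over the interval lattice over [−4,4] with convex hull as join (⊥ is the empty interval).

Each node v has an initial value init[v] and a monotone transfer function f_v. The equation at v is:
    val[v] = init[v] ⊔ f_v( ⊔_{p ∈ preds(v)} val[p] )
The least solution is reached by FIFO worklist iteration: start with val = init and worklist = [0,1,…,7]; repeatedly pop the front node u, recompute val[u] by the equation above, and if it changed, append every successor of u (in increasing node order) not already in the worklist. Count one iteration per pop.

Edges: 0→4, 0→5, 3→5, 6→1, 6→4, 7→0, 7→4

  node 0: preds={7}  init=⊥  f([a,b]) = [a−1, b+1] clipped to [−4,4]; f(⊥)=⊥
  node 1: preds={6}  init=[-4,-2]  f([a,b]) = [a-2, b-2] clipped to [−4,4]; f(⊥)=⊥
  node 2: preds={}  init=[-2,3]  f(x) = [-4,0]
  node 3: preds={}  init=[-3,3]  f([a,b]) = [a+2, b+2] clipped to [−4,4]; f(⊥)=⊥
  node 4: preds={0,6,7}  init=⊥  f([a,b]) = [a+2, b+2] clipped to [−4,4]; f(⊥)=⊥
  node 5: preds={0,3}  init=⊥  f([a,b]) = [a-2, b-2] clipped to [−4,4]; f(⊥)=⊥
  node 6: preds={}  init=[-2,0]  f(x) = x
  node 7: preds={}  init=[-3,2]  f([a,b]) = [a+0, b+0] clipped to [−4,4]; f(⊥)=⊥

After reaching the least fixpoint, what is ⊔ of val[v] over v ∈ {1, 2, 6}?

Iteration log — 8 steps:
  step 1. node 0  ⊔preds=[-3,2]  new=[-4,3]  old=⊥  +wl: 
  step 2. node 1  ⊔preds=[-2,0]  new=[-4,-2]  stable
  step 3. node 2  ⊔preds=⊥  new=[-4,3]  old=[-2,3]  +wl: 
  step 4. node 3  ⊔preds=⊥  new=[-3,3]  stable
  step 5. node 4  ⊔preds=[-4,3]  new=[-2,4]  old=⊥  +wl: 
  step 6. node 5  ⊔preds=[-4,3]  new=[-4,1]  old=⊥  +wl: 
  step 7. node 6  ⊔preds=⊥  new=[-2,0]  stable
  step 8. node 7  ⊔preds=⊥  new=[-3,2]  stable

Least fixpoint reached:
  node 0: [-4,3]
  node 1: [-4,-2]
  node 2: [-4,3]
  node 3: [-3,3]
  node 4: [-2,4]
  node 5: [-4,1]
  node 6: [-2,0]
  node 7: [-3,2]

[-4,3]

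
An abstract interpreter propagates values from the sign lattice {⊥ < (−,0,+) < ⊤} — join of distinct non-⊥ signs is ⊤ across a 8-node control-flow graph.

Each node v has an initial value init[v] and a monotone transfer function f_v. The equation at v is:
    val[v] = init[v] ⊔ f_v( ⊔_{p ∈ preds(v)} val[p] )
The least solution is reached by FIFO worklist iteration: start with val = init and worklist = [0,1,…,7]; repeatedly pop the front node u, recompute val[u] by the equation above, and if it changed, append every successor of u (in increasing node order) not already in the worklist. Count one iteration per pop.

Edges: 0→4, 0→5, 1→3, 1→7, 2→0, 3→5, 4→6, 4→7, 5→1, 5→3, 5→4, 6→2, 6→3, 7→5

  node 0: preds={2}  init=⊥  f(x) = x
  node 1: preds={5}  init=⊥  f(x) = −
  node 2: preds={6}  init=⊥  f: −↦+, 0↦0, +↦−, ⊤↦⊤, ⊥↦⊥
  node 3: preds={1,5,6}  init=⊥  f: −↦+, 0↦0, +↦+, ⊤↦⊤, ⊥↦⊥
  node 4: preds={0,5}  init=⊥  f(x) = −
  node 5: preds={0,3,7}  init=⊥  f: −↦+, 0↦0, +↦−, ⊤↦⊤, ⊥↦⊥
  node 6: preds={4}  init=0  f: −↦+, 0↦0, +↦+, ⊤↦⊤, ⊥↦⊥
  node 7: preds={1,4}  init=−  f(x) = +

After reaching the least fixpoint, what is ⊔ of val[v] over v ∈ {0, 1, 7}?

⊤

Worklist (17 pops):
  #1 pop 0: in=⊥ → ⊥ (no change)
  #2 pop 1: in=⊥ → − (was ⊥); enqueue []
  #3 pop 2: in=0 → 0 (was ⊥); enqueue [0]
  #4 pop 3: in=⊤ → ⊤ (was ⊥); enqueue []
  #5 pop 4: in=⊥ → − (was ⊥); enqueue []
  #6 pop 5: in=⊤ → ⊤ (was ⊥); enqueue [1,3,4]
  #7 pop 6: in=− → ⊤ (was 0); enqueue [2]
  #8 pop 7: in=− → ⊤ (was −); enqueue [5]
  #9 pop 0: in=0 → 0 (was ⊥); enqueue []
  #10 pop 1: in=⊤ → − (no change)
  #11 pop 3: in=⊤ → ⊤ (no change)
  #12 pop 4: in=⊤ → − (no change)
  #13 pop 2: in=⊤ → ⊤ (was 0); enqueue [0]
  #14 pop 5: in=⊤ → ⊤ (no change)
  #15 pop 0: in=⊤ → ⊤ (was 0); enqueue [4,5]
  #16 pop 4: in=⊤ → − (no change)
  #17 pop 5: in=⊤ → ⊤ (no change)

Fixpoint:
  val[0] = ⊤
  val[1] = −
  val[2] = ⊤
  val[3] = ⊤
  val[4] = −
  val[5] = ⊤
  val[6] = ⊤
  val[7] = ⊤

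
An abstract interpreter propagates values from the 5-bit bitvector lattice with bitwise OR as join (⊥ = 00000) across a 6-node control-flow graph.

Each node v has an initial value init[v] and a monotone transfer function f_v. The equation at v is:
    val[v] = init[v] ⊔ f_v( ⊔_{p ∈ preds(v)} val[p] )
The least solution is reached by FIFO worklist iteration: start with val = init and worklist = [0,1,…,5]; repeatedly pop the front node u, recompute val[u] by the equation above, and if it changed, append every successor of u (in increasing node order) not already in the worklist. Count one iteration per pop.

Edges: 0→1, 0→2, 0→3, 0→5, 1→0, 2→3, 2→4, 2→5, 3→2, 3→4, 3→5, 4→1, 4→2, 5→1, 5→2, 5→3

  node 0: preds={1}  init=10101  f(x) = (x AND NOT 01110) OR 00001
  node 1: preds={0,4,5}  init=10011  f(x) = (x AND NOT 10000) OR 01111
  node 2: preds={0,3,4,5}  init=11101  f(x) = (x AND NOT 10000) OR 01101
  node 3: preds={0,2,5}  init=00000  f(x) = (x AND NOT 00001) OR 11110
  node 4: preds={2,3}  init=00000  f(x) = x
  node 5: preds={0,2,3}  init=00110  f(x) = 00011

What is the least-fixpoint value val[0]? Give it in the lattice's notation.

10101

Trace (10 dequeues):
  [1] u=0 | in 10011 | out 10101 | ==
  [2] u=1 | in 10111 | out 11111 | prev 10011 | push {0}
  [3] u=2 | in 10111 | out 11111 | prev 11101 | push {}
  [4] u=3 | in 11111 | out 11110 | prev 00000 | push {2}
  [5] u=4 | in 11111 | out 11111 | prev 00000 | push {1}
  [6] u=5 | in 11111 | out 00111 | prev 00110 | push {3}
  [7] u=0 | in 11111 | out 10101 | ==
  [8] u=2 | in 11111 | out 11111 | ==
  [9] u=1 | in 11111 | out 11111 | ==
  [10] u=3 | in 11111 | out 11110 | ==

Converged values:
  [0] 10101
  [1] 11111
  [2] 11111
  [3] 11110
  [4] 11111
  [5] 00111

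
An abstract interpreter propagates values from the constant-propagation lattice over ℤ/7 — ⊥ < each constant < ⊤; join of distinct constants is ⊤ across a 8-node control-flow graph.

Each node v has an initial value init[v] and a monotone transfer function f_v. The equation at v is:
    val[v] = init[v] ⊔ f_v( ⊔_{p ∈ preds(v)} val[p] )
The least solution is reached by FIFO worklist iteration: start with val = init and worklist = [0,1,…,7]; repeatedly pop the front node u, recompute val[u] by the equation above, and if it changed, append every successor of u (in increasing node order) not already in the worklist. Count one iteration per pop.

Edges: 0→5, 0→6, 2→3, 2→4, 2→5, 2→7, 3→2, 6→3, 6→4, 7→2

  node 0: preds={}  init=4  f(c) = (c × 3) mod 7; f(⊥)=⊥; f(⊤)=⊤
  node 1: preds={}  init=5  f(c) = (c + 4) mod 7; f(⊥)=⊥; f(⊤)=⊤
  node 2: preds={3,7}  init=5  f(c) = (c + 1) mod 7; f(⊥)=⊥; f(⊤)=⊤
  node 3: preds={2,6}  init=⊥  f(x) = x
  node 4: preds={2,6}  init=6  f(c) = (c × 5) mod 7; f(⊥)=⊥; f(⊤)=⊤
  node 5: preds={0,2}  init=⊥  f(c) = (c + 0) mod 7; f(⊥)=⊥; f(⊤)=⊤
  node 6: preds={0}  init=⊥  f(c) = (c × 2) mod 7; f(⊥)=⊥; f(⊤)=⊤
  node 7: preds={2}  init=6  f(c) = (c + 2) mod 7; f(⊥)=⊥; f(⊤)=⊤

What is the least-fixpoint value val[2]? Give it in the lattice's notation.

⊤

Worklist (11 pops):
  #1 pop 0: in=⊥ → 4 (no change)
  #2 pop 1: in=⊥ → 5 (no change)
  #3 pop 2: in=6 → ⊤ (was 5); enqueue []
  #4 pop 3: in=⊤ → ⊤ (was ⊥); enqueue [2]
  #5 pop 4: in=⊤ → ⊤ (was 6); enqueue []
  #6 pop 5: in=⊤ → ⊤ (was ⊥); enqueue []
  #7 pop 6: in=4 → 1 (was ⊥); enqueue [3,4]
  #8 pop 7: in=⊤ → ⊤ (was 6); enqueue []
  #9 pop 2: in=⊤ → ⊤ (no change)
  #10 pop 3: in=⊤ → ⊤ (no change)
  #11 pop 4: in=⊤ → ⊤ (no change)

Fixpoint:
  val[0] = 4
  val[1] = 5
  val[2] = ⊤
  val[3] = ⊤
  val[4] = ⊤
  val[5] = ⊤
  val[6] = 1
  val[7] = ⊤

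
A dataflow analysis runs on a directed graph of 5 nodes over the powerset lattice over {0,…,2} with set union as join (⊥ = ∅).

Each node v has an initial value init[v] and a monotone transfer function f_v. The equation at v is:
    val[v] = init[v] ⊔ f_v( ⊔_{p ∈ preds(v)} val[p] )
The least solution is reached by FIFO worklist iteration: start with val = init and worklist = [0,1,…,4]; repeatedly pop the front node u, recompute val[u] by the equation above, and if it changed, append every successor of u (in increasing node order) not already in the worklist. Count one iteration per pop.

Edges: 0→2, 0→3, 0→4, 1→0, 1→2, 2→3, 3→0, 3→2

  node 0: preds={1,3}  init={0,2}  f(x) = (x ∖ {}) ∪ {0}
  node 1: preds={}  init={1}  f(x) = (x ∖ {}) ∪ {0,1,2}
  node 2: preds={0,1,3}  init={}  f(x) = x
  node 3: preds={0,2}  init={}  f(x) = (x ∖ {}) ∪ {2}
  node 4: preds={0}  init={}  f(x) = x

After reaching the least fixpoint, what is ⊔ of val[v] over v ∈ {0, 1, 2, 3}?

Trace (7 dequeues):
  [1] u=0 | in {1} | out {0,1,2} | prev {0,2} | push {}
  [2] u=1 | in {} | out {0,1,2} | prev {1} | push {0}
  [3] u=2 | in {0,1,2} | out {0,1,2} | prev {} | push {}
  [4] u=3 | in {0,1,2} | out {0,1,2} | prev {} | push {2}
  [5] u=4 | in {0,1,2} | out {0,1,2} | prev {} | push {}
  [6] u=0 | in {0,1,2} | out {0,1,2} | ==
  [7] u=2 | in {0,1,2} | out {0,1,2} | ==

Converged values:
  [0] {0,1,2}
  [1] {0,1,2}
  [2] {0,1,2}
  [3] {0,1,2}
  [4] {0,1,2}

{0,1,2}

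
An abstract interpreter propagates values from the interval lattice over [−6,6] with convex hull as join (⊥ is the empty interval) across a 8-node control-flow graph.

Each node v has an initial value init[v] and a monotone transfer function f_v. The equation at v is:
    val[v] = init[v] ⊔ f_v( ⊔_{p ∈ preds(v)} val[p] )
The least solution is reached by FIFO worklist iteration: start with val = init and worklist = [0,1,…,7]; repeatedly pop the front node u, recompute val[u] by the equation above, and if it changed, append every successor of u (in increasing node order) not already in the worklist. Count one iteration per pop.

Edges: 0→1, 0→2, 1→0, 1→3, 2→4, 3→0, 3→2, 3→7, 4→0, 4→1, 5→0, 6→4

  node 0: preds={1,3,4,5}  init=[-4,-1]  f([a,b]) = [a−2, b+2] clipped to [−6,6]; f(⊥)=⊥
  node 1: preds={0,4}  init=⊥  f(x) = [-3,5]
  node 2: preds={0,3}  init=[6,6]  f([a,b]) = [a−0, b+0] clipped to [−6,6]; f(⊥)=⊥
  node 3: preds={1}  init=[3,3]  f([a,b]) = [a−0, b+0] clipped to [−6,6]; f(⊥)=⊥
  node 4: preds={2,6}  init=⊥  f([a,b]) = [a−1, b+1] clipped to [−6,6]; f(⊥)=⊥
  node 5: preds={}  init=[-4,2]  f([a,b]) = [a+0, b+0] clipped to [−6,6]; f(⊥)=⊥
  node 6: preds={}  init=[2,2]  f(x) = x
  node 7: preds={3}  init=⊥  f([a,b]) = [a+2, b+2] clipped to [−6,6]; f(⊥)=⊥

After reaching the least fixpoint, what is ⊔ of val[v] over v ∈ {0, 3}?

[-6,6]

Iteration log — 11 steps:
  step 1. node 0  ⊔preds=[-4,3]  new=[-6,5]  old=[-4,-1]  +wl: 
  step 2. node 1  ⊔preds=[-6,5]  new=[-3,5]  old=⊥  +wl: 0
  step 3. node 2  ⊔preds=[-6,5]  new=[-6,6]  old=[6,6]  +wl: 
  step 4. node 3  ⊔preds=[-3,5]  new=[-3,5]  old=[3,3]  +wl: 2
  step 5. node 4  ⊔preds=[-6,6]  new=[-6,6]  old=⊥  +wl: 1
  step 6. node 5  ⊔preds=⊥  new=[-4,2]  stable
  step 7. node 6  ⊔preds=⊥  new=[2,2]  stable
  step 8. node 7  ⊔preds=[-3,5]  new=[-1,6]  old=⊥  +wl: 
  step 9. node 0  ⊔preds=[-6,6]  new=[-6,6]  old=[-6,5]  +wl: 
  step 10. node 2  ⊔preds=[-6,6]  new=[-6,6]  stable
  step 11. node 1  ⊔preds=[-6,6]  new=[-3,5]  stable

Least fixpoint reached:
  node 0: [-6,6]
  node 1: [-3,5]
  node 2: [-6,6]
  node 3: [-3,5]
  node 4: [-6,6]
  node 5: [-4,2]
  node 6: [2,2]
  node 7: [-1,6]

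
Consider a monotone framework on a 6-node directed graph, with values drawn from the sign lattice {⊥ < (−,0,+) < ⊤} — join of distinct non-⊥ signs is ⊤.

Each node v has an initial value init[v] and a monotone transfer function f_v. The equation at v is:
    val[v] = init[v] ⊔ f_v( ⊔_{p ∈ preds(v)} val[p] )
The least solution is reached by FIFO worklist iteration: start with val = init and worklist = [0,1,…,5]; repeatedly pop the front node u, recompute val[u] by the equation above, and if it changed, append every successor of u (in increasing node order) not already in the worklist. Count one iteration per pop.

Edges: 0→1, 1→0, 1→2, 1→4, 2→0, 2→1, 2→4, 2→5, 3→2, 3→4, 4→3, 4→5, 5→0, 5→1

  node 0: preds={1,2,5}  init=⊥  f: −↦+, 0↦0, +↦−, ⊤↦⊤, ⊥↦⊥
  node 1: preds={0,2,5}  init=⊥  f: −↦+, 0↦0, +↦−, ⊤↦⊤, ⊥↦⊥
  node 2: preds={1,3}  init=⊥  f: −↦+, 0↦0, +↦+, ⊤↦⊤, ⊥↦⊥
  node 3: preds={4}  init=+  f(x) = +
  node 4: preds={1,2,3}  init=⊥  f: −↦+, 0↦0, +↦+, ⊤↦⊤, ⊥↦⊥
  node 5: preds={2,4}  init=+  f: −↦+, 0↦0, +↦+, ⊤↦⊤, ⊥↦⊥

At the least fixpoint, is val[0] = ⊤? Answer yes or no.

yes

Worklist (9 pops):
  #1 pop 0: in=+ → − (was ⊥); enqueue []
  #2 pop 1: in=⊤ → ⊤ (was ⊥); enqueue [0]
  #3 pop 2: in=⊤ → ⊤ (was ⊥); enqueue [1]
  #4 pop 3: in=⊥ → + (no change)
  #5 pop 4: in=⊤ → ⊤ (was ⊥); enqueue [3]
  #6 pop 5: in=⊤ → ⊤ (was +); enqueue []
  #7 pop 0: in=⊤ → ⊤ (was −); enqueue []
  #8 pop 1: in=⊤ → ⊤ (no change)
  #9 pop 3: in=⊤ → + (no change)

Fixpoint:
  val[0] = ⊤
  val[1] = ⊤
  val[2] = ⊤
  val[3] = +
  val[4] = ⊤
  val[5] = ⊤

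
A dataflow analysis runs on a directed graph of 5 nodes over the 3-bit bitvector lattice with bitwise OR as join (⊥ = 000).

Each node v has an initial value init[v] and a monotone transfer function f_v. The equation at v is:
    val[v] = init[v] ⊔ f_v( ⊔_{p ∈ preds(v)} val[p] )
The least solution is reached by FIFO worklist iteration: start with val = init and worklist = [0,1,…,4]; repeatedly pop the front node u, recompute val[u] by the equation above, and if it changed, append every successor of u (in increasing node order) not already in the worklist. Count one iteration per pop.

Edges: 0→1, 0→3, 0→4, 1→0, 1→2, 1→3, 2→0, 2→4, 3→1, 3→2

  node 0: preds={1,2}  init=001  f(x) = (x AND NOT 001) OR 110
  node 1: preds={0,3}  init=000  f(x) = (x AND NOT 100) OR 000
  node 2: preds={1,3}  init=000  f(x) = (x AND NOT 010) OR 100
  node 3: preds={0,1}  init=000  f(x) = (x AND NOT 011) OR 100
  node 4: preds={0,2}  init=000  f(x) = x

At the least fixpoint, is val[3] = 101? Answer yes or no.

Worklist (8 pops):
  #1 pop 0: in=000 → 111 (was 001); enqueue []
  #2 pop 1: in=111 → 011 (was 000); enqueue [0]
  #3 pop 2: in=011 → 101 (was 000); enqueue []
  #4 pop 3: in=111 → 100 (was 000); enqueue [1,2]
  #5 pop 4: in=111 → 111 (was 000); enqueue []
  #6 pop 0: in=111 → 111 (no change)
  #7 pop 1: in=111 → 011 (no change)
  #8 pop 2: in=111 → 101 (no change)

Fixpoint:
  val[0] = 111
  val[1] = 011
  val[2] = 101
  val[3] = 100
  val[4] = 111

no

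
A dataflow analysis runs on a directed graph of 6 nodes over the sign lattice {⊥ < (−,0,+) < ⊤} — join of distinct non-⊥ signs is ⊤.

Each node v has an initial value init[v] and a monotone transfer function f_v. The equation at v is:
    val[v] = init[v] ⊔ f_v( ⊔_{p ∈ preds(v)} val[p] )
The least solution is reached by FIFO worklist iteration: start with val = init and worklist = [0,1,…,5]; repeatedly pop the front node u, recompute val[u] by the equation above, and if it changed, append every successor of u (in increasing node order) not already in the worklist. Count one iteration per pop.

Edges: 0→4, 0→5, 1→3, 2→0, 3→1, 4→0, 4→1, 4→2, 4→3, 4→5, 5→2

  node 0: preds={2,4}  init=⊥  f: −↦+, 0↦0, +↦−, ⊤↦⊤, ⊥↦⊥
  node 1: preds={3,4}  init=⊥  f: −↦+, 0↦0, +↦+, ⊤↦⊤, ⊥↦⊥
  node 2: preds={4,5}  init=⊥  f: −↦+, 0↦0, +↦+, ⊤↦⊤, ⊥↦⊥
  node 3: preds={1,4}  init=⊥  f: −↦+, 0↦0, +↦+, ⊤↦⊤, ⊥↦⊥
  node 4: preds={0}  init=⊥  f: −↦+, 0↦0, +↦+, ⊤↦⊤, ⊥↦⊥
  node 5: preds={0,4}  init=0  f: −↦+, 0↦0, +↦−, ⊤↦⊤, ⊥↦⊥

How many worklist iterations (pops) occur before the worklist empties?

Trace (14 dequeues):
  [1] u=0 | in ⊥ | out ⊥ | ==
  [2] u=1 | in ⊥ | out ⊥ | ==
  [3] u=2 | in 0 | out 0 | prev ⊥ | push {0}
  [4] u=3 | in ⊥ | out ⊥ | ==
  [5] u=4 | in ⊥ | out ⊥ | ==
  [6] u=5 | in ⊥ | out 0 | ==
  [7] u=0 | in 0 | out 0 | prev ⊥ | push {4,5}
  [8] u=4 | in 0 | out 0 | prev ⊥ | push {0,1,2,3}
  [9] u=5 | in 0 | out 0 | ==
  [10] u=0 | in 0 | out 0 | ==
  [11] u=1 | in 0 | out 0 | prev ⊥ | push {}
  [12] u=2 | in 0 | out 0 | ==
  [13] u=3 | in 0 | out 0 | prev ⊥ | push {1}
  [14] u=1 | in 0 | out 0 | ==

Converged values:
  [0] 0
  [1] 0
  [2] 0
  [3] 0
  [4] 0
  [5] 0

14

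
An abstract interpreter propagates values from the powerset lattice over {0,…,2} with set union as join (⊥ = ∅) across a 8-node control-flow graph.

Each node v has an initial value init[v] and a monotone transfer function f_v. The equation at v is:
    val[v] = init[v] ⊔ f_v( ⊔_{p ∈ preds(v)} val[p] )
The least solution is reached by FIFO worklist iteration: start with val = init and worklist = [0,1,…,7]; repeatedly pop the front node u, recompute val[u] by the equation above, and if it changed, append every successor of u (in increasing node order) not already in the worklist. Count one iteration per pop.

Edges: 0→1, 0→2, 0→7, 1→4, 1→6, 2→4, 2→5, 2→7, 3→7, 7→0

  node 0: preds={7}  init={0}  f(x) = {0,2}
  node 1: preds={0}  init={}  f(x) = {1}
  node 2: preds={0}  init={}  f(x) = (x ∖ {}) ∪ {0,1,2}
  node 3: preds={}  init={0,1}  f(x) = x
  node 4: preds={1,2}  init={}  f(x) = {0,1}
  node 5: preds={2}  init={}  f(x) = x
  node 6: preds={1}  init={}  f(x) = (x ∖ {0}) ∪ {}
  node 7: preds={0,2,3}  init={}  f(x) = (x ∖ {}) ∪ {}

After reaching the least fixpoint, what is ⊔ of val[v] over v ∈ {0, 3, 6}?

{0,1,2}

Trace (9 dequeues):
  [1] u=0 | in {} | out {0,2} | prev {0} | push {}
  [2] u=1 | in {0,2} | out {1} | prev {} | push {}
  [3] u=2 | in {0,2} | out {0,1,2} | prev {} | push {}
  [4] u=3 | in {} | out {0,1} | ==
  [5] u=4 | in {0,1,2} | out {0,1} | prev {} | push {}
  [6] u=5 | in {0,1,2} | out {0,1,2} | prev {} | push {}
  [7] u=6 | in {1} | out {1} | prev {} | push {}
  [8] u=7 | in {0,1,2} | out {0,1,2} | prev {} | push {0}
  [9] u=0 | in {0,1,2} | out {0,2} | ==

Converged values:
  [0] {0,2}
  [1] {1}
  [2] {0,1,2}
  [3] {0,1}
  [4] {0,1}
  [5] {0,1,2}
  [6] {1}
  [7] {0,1,2}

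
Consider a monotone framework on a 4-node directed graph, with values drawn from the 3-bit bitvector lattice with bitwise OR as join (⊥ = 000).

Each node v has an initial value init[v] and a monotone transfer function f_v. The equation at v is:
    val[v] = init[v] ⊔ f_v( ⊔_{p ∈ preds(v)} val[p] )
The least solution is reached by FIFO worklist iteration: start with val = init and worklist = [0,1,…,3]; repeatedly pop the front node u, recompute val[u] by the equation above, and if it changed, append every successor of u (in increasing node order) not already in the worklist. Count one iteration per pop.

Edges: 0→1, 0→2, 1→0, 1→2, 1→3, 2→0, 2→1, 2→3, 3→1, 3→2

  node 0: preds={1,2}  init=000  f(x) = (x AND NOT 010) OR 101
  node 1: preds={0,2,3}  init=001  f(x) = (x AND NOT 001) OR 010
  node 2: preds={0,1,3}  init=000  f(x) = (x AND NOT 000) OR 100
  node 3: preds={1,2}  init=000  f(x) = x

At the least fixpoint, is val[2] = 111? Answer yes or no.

Trace (7 dequeues):
  [1] u=0 | in 001 | out 101 | prev 000 | push {}
  [2] u=1 | in 101 | out 111 | prev 001 | push {0}
  [3] u=2 | in 111 | out 111 | prev 000 | push {1}
  [4] u=3 | in 111 | out 111 | prev 000 | push {2}
  [5] u=0 | in 111 | out 101 | ==
  [6] u=1 | in 111 | out 111 | ==
  [7] u=2 | in 111 | out 111 | ==

Converged values:
  [0] 101
  [1] 111
  [2] 111
  [3] 111

yes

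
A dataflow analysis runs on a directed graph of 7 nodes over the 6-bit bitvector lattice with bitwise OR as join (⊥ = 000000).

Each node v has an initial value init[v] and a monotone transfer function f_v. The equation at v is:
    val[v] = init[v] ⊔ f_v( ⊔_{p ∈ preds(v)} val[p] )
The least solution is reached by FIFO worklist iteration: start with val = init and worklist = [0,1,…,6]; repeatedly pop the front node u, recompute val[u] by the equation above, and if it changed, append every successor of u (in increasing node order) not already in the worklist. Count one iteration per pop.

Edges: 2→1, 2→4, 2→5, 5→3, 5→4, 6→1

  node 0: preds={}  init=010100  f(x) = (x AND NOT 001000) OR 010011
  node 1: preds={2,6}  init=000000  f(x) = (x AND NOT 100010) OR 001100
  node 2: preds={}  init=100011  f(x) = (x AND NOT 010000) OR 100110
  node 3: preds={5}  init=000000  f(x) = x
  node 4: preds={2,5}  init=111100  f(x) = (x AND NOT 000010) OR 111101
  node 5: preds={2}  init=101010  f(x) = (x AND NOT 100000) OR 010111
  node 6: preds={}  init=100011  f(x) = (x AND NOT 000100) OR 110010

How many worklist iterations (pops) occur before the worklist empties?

Worklist (10 pops):
  #1 pop 0: in=000000 → 010111 (was 010100); enqueue []
  #2 pop 1: in=100011 → 001101 (was 000000); enqueue []
  #3 pop 2: in=000000 → 100111 (was 100011); enqueue [1]
  #4 pop 3: in=101010 → 101010 (was 000000); enqueue []
  #5 pop 4: in=101111 → 111101 (was 111100); enqueue []
  #6 pop 5: in=100111 → 111111 (was 101010); enqueue [3,4]
  #7 pop 6: in=000000 → 110011 (was 100011); enqueue []
  #8 pop 1: in=110111 → 011101 (was 001101); enqueue []
  #9 pop 3: in=111111 → 111111 (was 101010); enqueue []
  #10 pop 4: in=111111 → 111101 (no change)

Fixpoint:
  val[0] = 010111
  val[1] = 011101
  val[2] = 100111
  val[3] = 111111
  val[4] = 111101
  val[5] = 111111
  val[6] = 110011

10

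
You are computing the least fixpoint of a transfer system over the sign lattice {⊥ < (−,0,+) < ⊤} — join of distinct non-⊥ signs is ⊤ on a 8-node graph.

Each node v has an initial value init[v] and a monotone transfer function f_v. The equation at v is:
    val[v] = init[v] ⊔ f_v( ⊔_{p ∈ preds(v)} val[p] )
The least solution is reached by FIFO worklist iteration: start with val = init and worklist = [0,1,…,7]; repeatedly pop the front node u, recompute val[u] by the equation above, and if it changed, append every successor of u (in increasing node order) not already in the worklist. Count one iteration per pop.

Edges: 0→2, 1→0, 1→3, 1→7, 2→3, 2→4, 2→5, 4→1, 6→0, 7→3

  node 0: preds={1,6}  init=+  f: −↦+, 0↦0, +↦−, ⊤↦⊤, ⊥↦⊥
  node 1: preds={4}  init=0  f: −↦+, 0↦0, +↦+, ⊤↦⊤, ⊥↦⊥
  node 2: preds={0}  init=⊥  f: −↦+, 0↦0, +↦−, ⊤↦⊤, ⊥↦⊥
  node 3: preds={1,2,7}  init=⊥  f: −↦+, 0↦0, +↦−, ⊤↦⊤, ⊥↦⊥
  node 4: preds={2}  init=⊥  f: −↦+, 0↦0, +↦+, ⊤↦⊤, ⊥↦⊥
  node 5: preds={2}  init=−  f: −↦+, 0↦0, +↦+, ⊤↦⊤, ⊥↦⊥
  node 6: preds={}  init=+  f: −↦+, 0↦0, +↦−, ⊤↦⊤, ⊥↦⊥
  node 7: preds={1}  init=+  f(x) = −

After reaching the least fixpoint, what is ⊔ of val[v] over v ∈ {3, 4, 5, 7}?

Trace (12 dequeues):
  [1] u=0 | in ⊤ | out ⊤ | prev + | push {}
  [2] u=1 | in ⊥ | out 0 | ==
  [3] u=2 | in ⊤ | out ⊤ | prev ⊥ | push {}
  [4] u=3 | in ⊤ | out ⊤ | prev ⊥ | push {}
  [5] u=4 | in ⊤ | out ⊤ | prev ⊥ | push {1}
  [6] u=5 | in ⊤ | out ⊤ | prev − | push {}
  [7] u=6 | in ⊥ | out + | ==
  [8] u=7 | in 0 | out ⊤ | prev + | push {3}
  [9] u=1 | in ⊤ | out ⊤ | prev 0 | push {0,7}
  [10] u=3 | in ⊤ | out ⊤ | ==
  [11] u=0 | in ⊤ | out ⊤ | ==
  [12] u=7 | in ⊤ | out ⊤ | ==

Converged values:
  [0] ⊤
  [1] ⊤
  [2] ⊤
  [3] ⊤
  [4] ⊤
  [5] ⊤
  [6] +
  [7] ⊤

⊤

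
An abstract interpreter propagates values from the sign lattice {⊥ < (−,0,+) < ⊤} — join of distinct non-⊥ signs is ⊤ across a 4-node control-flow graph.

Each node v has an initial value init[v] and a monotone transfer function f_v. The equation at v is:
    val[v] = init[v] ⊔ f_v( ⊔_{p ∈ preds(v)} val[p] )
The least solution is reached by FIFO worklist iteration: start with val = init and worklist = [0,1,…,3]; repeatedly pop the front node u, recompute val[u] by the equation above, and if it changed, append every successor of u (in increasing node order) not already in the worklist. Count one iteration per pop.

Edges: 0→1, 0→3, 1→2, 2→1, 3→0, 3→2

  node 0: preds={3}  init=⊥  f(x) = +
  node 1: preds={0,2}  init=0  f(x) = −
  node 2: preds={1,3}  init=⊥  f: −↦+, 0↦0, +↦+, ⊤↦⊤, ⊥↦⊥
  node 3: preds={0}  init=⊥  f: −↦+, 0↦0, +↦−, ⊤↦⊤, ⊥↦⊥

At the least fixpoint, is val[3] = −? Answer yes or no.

yes

Iteration log — 7 steps:
  step 1. node 0  ⊔preds=⊥  new=+  old=⊥  +wl: 
  step 2. node 1  ⊔preds=+  new=⊤  old=0  +wl: 
  step 3. node 2  ⊔preds=⊤  new=⊤  old=⊥  +wl: 1
  step 4. node 3  ⊔preds=+  new=−  old=⊥  +wl: 0,2
  step 5. node 1  ⊔preds=⊤  new=⊤  stable
  step 6. node 0  ⊔preds=−  new=+  stable
  step 7. node 2  ⊔preds=⊤  new=⊤  stable

Least fixpoint reached:
  node 0: +
  node 1: ⊤
  node 2: ⊤
  node 3: −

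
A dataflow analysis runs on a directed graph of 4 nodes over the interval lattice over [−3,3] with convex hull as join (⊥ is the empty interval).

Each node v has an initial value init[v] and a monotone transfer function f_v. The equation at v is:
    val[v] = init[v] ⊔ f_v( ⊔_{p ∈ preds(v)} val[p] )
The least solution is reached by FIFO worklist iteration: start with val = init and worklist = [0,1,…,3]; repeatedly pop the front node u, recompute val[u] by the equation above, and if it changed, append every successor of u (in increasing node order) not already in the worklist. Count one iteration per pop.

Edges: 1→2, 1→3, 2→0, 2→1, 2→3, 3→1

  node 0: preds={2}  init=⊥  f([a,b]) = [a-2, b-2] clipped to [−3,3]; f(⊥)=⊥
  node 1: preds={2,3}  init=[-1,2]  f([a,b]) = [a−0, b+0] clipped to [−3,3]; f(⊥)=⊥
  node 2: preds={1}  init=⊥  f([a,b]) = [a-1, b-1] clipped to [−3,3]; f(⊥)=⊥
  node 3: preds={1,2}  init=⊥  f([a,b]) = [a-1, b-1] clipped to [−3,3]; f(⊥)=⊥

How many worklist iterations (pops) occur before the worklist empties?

Trace (10 dequeues):
  [1] u=0 | in ⊥ | out ⊥ | ==
  [2] u=1 | in ⊥ | out [-1,2] | ==
  [3] u=2 | in [-1,2] | out [-2,1] | prev ⊥ | push {0,1}
  [4] u=3 | in [-2,2] | out [-3,1] | prev ⊥ | push {}
  [5] u=0 | in [-2,1] | out [-3,-1] | prev ⊥ | push {}
  [6] u=1 | in [-3,1] | out [-3,2] | prev [-1,2] | push {2,3}
  [7] u=2 | in [-3,2] | out [-3,1] | prev [-2,1] | push {0,1}
  [8] u=3 | in [-3,2] | out [-3,1] | ==
  [9] u=0 | in [-3,1] | out [-3,-1] | ==
  [10] u=1 | in [-3,1] | out [-3,2] | ==

Converged values:
  [0] [-3,-1]
  [1] [-3,2]
  [2] [-3,1]
  [3] [-3,1]

10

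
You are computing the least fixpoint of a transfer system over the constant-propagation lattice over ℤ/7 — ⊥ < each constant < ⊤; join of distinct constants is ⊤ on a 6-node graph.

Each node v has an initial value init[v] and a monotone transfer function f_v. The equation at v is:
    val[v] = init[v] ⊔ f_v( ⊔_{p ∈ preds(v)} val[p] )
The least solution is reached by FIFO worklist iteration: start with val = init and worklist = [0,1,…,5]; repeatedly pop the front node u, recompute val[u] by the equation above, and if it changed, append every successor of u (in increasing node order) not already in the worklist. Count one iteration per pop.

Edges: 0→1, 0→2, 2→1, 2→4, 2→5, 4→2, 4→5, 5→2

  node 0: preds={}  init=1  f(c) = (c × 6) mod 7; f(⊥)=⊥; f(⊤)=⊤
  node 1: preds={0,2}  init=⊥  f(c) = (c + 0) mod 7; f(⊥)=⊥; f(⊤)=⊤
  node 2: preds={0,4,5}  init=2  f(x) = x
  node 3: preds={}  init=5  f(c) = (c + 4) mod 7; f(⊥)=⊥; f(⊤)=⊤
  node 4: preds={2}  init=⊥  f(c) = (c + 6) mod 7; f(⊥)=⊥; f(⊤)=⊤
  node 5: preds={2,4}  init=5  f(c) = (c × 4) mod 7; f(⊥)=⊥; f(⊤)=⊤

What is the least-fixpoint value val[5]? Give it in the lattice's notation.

⊤

Iteration log — 8 steps:
  step 1. node 0  ⊔preds=⊥  new=1  stable
  step 2. node 1  ⊔preds=⊤  new=⊤  old=⊥  +wl: 
  step 3. node 2  ⊔preds=⊤  new=⊤  old=2  +wl: 1
  step 4. node 3  ⊔preds=⊥  new=5  stable
  step 5. node 4  ⊔preds=⊤  new=⊤  old=⊥  +wl: 2
  step 6. node 5  ⊔preds=⊤  new=⊤  old=5  +wl: 
  step 7. node 1  ⊔preds=⊤  new=⊤  stable
  step 8. node 2  ⊔preds=⊤  new=⊤  stable

Least fixpoint reached:
  node 0: 1
  node 1: ⊤
  node 2: ⊤
  node 3: 5
  node 4: ⊤
  node 5: ⊤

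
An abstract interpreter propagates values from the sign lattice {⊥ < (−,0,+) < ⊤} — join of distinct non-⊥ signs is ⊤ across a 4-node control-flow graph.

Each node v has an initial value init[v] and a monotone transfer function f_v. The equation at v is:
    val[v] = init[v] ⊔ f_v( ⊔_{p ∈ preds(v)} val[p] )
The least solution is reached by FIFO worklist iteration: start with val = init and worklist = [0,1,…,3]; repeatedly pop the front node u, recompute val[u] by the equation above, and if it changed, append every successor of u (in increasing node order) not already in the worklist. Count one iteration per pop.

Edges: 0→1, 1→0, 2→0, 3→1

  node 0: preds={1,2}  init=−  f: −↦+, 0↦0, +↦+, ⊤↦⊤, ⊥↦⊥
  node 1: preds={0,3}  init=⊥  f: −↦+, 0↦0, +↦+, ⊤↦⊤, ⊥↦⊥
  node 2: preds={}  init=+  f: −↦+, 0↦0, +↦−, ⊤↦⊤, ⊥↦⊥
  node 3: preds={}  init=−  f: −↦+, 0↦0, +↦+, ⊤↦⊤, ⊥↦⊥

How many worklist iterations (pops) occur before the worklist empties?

Iteration log — 5 steps:
  step 1. node 0  ⊔preds=+  new=⊤  old=−  +wl: 
  step 2. node 1  ⊔preds=⊤  new=⊤  old=⊥  +wl: 0
  step 3. node 2  ⊔preds=⊥  new=+  stable
  step 4. node 3  ⊔preds=⊥  new=−  stable
  step 5. node 0  ⊔preds=⊤  new=⊤  stable

Least fixpoint reached:
  node 0: ⊤
  node 1: ⊤
  node 2: +
  node 3: −

5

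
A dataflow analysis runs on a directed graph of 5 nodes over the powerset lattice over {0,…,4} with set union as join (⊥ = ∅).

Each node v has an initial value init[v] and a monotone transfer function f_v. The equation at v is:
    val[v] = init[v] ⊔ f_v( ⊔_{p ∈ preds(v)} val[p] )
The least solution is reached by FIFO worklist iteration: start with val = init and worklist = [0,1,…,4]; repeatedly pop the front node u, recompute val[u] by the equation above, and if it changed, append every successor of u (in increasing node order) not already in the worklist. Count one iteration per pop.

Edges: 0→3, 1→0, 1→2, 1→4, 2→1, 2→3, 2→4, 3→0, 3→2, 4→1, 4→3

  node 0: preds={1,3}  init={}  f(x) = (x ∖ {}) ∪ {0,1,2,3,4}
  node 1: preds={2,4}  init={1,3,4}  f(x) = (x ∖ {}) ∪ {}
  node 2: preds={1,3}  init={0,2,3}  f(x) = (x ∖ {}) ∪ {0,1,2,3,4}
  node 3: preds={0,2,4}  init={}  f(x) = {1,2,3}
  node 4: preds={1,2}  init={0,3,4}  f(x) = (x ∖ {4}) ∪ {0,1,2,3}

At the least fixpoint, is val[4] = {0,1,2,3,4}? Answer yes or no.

yes

Trace (9 dequeues):
  [1] u=0 | in {1,3,4} | out {0,1,2,3,4} | prev {} | push {}
  [2] u=1 | in {0,2,3,4} | out {0,1,2,3,4} | prev {1,3,4} | push {0}
  [3] u=2 | in {0,1,2,3,4} | out {0,1,2,3,4} | prev {0,2,3} | push {1}
  [4] u=3 | in {0,1,2,3,4} | out {1,2,3} | prev {} | push {2}
  [5] u=4 | in {0,1,2,3,4} | out {0,1,2,3,4} | prev {0,3,4} | push {3}
  [6] u=0 | in {0,1,2,3,4} | out {0,1,2,3,4} | ==
  [7] u=1 | in {0,1,2,3,4} | out {0,1,2,3,4} | ==
  [8] u=2 | in {0,1,2,3,4} | out {0,1,2,3,4} | ==
  [9] u=3 | in {0,1,2,3,4} | out {1,2,3} | ==

Converged values:
  [0] {0,1,2,3,4}
  [1] {0,1,2,3,4}
  [2] {0,1,2,3,4}
  [3] {1,2,3}
  [4] {0,1,2,3,4}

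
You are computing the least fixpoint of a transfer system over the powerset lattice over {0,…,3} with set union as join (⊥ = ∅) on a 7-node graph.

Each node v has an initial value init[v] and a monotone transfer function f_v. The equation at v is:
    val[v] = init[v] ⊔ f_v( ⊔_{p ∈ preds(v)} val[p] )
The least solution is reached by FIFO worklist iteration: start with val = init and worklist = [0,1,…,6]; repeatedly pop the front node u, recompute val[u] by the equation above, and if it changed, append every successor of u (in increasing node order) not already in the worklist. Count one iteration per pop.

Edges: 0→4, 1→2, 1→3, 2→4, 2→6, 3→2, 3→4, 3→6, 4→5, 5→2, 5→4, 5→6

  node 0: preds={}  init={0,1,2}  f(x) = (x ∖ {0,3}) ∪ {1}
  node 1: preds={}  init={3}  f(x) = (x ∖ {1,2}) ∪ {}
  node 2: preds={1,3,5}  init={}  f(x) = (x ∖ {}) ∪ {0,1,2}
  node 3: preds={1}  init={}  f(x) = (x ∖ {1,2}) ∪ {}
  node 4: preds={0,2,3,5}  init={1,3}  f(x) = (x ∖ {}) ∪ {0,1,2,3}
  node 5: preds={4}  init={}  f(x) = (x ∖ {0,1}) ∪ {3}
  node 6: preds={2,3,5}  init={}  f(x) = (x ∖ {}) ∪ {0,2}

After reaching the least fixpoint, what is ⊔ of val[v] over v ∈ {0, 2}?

Iteration log — 9 steps:
  step 1. node 0  ⊔preds={}  new={0,1,2}  stable
  step 2. node 1  ⊔preds={}  new={3}  stable
  step 3. node 2  ⊔preds={3}  new={0,1,2,3}  old={}  +wl: 
  step 4. node 3  ⊔preds={3}  new={3}  old={}  +wl: 2
  step 5. node 4  ⊔preds={0,1,2,3}  new={0,1,2,3}  old={1,3}  +wl: 
  step 6. node 5  ⊔preds={0,1,2,3}  new={2,3}  old={}  +wl: 4
  step 7. node 6  ⊔preds={0,1,2,3}  new={0,1,2,3}  old={}  +wl: 
  step 8. node 2  ⊔preds={2,3}  new={0,1,2,3}  stable
  step 9. node 4  ⊔preds={0,1,2,3}  new={0,1,2,3}  stable

Least fixpoint reached:
  node 0: {0,1,2}
  node 1: {3}
  node 2: {0,1,2,3}
  node 3: {3}
  node 4: {0,1,2,3}
  node 5: {2,3}
  node 6: {0,1,2,3}

{0,1,2,3}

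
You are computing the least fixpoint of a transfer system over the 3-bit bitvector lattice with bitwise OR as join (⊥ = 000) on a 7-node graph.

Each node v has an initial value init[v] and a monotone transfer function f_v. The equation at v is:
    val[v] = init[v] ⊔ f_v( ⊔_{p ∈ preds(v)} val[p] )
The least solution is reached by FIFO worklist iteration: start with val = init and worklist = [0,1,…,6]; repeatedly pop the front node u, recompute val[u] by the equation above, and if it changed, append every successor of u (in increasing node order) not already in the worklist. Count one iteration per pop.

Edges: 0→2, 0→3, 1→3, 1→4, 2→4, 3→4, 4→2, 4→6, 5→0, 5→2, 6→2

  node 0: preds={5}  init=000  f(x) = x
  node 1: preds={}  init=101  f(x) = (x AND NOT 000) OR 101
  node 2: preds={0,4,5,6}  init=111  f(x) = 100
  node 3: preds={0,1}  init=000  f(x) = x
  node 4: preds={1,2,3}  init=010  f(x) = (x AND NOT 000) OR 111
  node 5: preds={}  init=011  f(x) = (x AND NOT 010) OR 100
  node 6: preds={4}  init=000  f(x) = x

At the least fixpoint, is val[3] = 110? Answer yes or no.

Worklist (11 pops):
  #1 pop 0: in=011 → 011 (was 000); enqueue []
  #2 pop 1: in=000 → 101 (no change)
  #3 pop 2: in=011 → 111 (no change)
  #4 pop 3: in=111 → 111 (was 000); enqueue []
  #5 pop 4: in=111 → 111 (was 010); enqueue [2]
  #6 pop 5: in=000 → 111 (was 011); enqueue [0]
  #7 pop 6: in=111 → 111 (was 000); enqueue []
  #8 pop 2: in=111 → 111 (no change)
  #9 pop 0: in=111 → 111 (was 011); enqueue [2,3]
  #10 pop 2: in=111 → 111 (no change)
  #11 pop 3: in=111 → 111 (no change)

Fixpoint:
  val[0] = 111
  val[1] = 101
  val[2] = 111
  val[3] = 111
  val[4] = 111
  val[5] = 111
  val[6] = 111

no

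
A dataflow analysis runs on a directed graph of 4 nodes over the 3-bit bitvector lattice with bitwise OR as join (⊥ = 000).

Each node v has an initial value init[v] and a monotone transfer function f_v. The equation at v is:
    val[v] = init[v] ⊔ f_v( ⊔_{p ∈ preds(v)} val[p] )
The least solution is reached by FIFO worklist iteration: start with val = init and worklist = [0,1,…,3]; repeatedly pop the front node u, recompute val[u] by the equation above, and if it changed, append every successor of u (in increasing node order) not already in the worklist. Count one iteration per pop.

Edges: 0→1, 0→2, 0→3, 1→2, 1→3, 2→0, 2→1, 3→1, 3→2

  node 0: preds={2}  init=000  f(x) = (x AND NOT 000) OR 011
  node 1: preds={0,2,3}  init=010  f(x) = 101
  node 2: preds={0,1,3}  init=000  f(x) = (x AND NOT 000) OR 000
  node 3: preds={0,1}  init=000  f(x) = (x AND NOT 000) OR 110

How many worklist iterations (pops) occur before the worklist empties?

Trace (8 dequeues):
  [1] u=0 | in 000 | out 011 | prev 000 | push {}
  [2] u=1 | in 011 | out 111 | prev 010 | push {}
  [3] u=2 | in 111 | out 111 | prev 000 | push {0,1}
  [4] u=3 | in 111 | out 111 | prev 000 | push {2}
  [5] u=0 | in 111 | out 111 | prev 011 | push {3}
  [6] u=1 | in 111 | out 111 | ==
  [7] u=2 | in 111 | out 111 | ==
  [8] u=3 | in 111 | out 111 | ==

Converged values:
  [0] 111
  [1] 111
  [2] 111
  [3] 111

8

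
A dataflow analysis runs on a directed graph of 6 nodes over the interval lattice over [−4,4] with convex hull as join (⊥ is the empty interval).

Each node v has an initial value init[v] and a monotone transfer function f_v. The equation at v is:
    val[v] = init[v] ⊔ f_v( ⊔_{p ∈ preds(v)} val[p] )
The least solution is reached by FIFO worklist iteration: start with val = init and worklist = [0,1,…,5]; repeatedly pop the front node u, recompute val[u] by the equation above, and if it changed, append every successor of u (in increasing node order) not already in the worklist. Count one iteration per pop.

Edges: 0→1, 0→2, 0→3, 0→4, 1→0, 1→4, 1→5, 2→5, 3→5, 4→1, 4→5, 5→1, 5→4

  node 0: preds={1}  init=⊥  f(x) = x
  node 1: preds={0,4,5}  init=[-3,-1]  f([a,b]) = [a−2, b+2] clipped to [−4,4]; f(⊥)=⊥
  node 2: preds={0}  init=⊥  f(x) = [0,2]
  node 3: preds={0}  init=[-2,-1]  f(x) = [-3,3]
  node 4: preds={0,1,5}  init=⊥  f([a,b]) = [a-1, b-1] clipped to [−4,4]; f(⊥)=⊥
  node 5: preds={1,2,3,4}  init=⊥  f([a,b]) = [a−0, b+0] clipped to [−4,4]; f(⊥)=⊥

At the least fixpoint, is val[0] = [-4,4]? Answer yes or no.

yes

Iteration log — 17 steps:
  step 1. node 0  ⊔preds=[-3,-1]  new=[-3,-1]  old=⊥  +wl: 
  step 2. node 1  ⊔preds=[-3,-1]  new=[-4,1]  old=[-3,-1]  +wl: 0
  step 3. node 2  ⊔preds=[-3,-1]  new=[0,2]  old=⊥  +wl: 
  step 4. node 3  ⊔preds=[-3,-1]  new=[-3,3]  old=[-2,-1]  +wl: 
  step 5. node 4  ⊔preds=[-4,1]  new=[-4,0]  old=⊥  +wl: 1
  step 6. node 5  ⊔preds=[-4,3]  new=[-4,3]  old=⊥  +wl: 4
  step 7. node 0  ⊔preds=[-4,1]  new=[-4,1]  old=[-3,-1]  +wl: 2,3
  step 8. node 1  ⊔preds=[-4,3]  new=[-4,4]  old=[-4,1]  +wl: 0,5
  step 9. node 4  ⊔preds=[-4,4]  new=[-4,3]  old=[-4,0]  +wl: 1
  step 10. node 2  ⊔preds=[-4,1]  new=[0,2]  stable
  step 11. node 3  ⊔preds=[-4,1]  new=[-3,3]  stable
  step 12. node 0  ⊔preds=[-4,4]  new=[-4,4]  old=[-4,1]  +wl: 2,3,4
  step 13. node 5  ⊔preds=[-4,4]  new=[-4,4]  old=[-4,3]  +wl: 
  step 14. node 1  ⊔preds=[-4,4]  new=[-4,4]  stable
  step 15. node 2  ⊔preds=[-4,4]  new=[0,2]  stable
  step 16. node 3  ⊔preds=[-4,4]  new=[-3,3]  stable
  step 17. node 4  ⊔preds=[-4,4]  new=[-4,3]  stable

Least fixpoint reached:
  node 0: [-4,4]
  node 1: [-4,4]
  node 2: [0,2]
  node 3: [-3,3]
  node 4: [-4,3]
  node 5: [-4,4]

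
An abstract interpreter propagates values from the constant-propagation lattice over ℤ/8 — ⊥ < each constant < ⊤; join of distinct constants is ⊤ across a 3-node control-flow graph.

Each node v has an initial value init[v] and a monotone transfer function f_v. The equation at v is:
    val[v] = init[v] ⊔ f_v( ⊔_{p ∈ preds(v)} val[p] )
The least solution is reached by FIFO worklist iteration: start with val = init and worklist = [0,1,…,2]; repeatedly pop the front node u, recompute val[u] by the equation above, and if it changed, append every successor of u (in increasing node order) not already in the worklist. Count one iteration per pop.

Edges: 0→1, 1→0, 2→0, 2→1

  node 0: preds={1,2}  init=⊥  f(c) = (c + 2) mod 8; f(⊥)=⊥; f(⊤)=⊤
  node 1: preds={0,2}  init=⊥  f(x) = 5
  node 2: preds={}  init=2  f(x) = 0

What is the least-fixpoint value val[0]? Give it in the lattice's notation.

⊤

Trace (5 dequeues):
  [1] u=0 | in 2 | out 4 | prev ⊥ | push {}
  [2] u=1 | in ⊤ | out 5 | prev ⊥ | push {0}
  [3] u=2 | in ⊥ | out ⊤ | prev 2 | push {1}
  [4] u=0 | in ⊤ | out ⊤ | prev 4 | push {}
  [5] u=1 | in ⊤ | out 5 | ==

Converged values:
  [0] ⊤
  [1] 5
  [2] ⊤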